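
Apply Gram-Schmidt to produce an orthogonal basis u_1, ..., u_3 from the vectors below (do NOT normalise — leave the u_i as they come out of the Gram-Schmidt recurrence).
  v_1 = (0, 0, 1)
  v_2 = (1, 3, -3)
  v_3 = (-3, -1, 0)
Orthogonal basis:
  u_1 = (0, 0, 1)
  u_2 = (1, 3, 0)
  u_3 = (-12/5, 4/5, 0)

Apply the Gram-Schmidt recurrence
  u_1 = v_1
  u_i = v_i − Σ_{j<i} ((v_i · u_j) / (u_j · u_j)) · u_j.

Step by step this gives:
  u_1 = (0, 0, 1)
  u_2 = (1, 3, 0)
  u_3 = (-12/5, 4/5, 0)

Orthogonality check:
  u_2 · u_1 = 0 (should be 0)
  u_3 · u_1 = 0 (should be 0)
  u_3 · u_2 = 0 (should be 0)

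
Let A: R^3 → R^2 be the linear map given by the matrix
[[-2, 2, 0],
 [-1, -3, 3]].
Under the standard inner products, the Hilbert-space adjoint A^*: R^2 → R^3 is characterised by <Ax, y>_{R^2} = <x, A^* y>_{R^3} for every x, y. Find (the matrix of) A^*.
A^* = A^T =
[[-2, -1],
 [2, -3],
 [0, 3]]

For real matrices with standard dot products, the defining identity <Ax, y> = <x, A^* y> gives (Ax)^T y = x^T (A^*) y, i.e. x^T A^T y = x^T (A^*) y. Since this holds for all x, y, we must have A^* = A^T. Therefore
A^* =
[[-2, -1],
 [2, -3],
 [0, 3]].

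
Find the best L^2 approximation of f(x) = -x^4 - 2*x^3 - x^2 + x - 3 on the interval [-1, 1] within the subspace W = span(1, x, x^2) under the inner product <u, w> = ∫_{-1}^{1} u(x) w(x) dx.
g(x) = -13*x^2/7 - x/5 - 102/35

The best approximation g ∈ W is the orthogonal projection of f onto W. Writing g = a_0 + a_1 x + a_2 x^2, the coefficients solve the normal equations G · a = b where
  G_{ij} = <φ_i, φ_j> and b_i = <f, φ_i>, with φ_0 = 1, φ_1 = x, φ_2 = x^2.
G =
  [2, 0, 2/3]
  [0, 2/3, 0]
  [2/3, 0, 2/5],
b = (-106/15, -2/15, -94/35).
Solving gives a_0 = -102/35, a_1 = -1/5, a_2 = -13/7, so
  g(x) = -13*x^2/7 - x/5 - 102/35.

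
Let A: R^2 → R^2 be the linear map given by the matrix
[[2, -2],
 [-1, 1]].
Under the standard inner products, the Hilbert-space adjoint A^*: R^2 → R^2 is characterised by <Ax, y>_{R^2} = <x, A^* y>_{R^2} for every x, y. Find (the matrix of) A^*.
A^* = A^T =
[[2, -1],
 [-2, 1]]

For real matrices with standard dot products, the defining identity <Ax, y> = <x, A^* y> gives (Ax)^T y = x^T (A^*) y, i.e. x^T A^T y = x^T (A^*) y. Since this holds for all x, y, we must have A^* = A^T. Therefore
A^* =
[[2, -1],
 [-2, 1]].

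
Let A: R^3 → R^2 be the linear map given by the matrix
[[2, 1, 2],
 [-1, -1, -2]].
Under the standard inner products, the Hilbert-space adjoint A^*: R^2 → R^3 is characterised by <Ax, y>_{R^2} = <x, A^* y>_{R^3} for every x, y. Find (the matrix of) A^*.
A^* = A^T =
[[2, -1],
 [1, -1],
 [2, -2]]

For real matrices with standard dot products, the defining identity <Ax, y> = <x, A^* y> gives (Ax)^T y = x^T (A^*) y, i.e. x^T A^T y = x^T (A^*) y. Since this holds for all x, y, we must have A^* = A^T. Therefore
A^* =
[[2, -1],
 [1, -1],
 [2, -2]].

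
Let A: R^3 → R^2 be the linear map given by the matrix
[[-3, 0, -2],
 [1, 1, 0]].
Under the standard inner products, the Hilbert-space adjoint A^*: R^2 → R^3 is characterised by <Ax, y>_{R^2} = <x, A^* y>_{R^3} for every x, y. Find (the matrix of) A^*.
A^* = A^T =
[[-3, 1],
 [0, 1],
 [-2, 0]]

For real matrices with standard dot products, the defining identity <Ax, y> = <x, A^* y> gives (Ax)^T y = x^T (A^*) y, i.e. x^T A^T y = x^T (A^*) y. Since this holds for all x, y, we must have A^* = A^T. Therefore
A^* =
[[-3, 1],
 [0, 1],
 [-2, 0]].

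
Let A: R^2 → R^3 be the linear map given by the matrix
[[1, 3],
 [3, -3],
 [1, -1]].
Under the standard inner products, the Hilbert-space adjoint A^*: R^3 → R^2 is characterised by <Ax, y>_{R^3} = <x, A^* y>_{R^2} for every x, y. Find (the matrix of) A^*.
A^* = A^T =
[[1, 3, 1],
 [3, -3, -1]]

For real matrices with standard dot products, the defining identity <Ax, y> = <x, A^* y> gives (Ax)^T y = x^T (A^*) y, i.e. x^T A^T y = x^T (A^*) y. Since this holds for all x, y, we must have A^* = A^T. Therefore
A^* =
[[1, 3, 1],
 [3, -3, -1]].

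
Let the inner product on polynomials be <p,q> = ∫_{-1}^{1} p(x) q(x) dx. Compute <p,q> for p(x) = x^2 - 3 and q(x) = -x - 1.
<p,q> = 16/3

Expand the product: p(x)·q(x) = -x^3 - x^2 + 3*x + 3.
∫_{-1}^{1} of each monomial x^k gives [2/(k+1) if k even, 0 if k odd]. Integrating term-by-term (or equivalently evaluating the antiderivative F(x) = -x^4/4 - x^3/3 + 3*x^2/2 + 3*x at the endpoints):
  F(1) − F(−1) = 47/12 − (-17/12) = 16/3.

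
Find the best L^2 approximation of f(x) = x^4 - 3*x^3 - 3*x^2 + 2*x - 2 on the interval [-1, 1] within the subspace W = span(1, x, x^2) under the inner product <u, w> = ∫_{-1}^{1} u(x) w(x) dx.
g(x) = -15*x^2/7 + x/5 - 73/35

The best approximation g ∈ W is the orthogonal projection of f onto W. Writing g = a_0 + a_1 x + a_2 x^2, the coefficients solve the normal equations G · a = b where
  G_{ij} = <φ_i, φ_j> and b_i = <f, φ_i>, with φ_0 = 1, φ_1 = x, φ_2 = x^2.
G =
  [2, 0, 2/3]
  [0, 2/3, 0]
  [2/3, 0, 2/5],
b = (-28/5, 2/15, -236/105).
Solving gives a_0 = -73/35, a_1 = 1/5, a_2 = -15/7, so
  g(x) = -15*x^2/7 + x/5 - 73/35.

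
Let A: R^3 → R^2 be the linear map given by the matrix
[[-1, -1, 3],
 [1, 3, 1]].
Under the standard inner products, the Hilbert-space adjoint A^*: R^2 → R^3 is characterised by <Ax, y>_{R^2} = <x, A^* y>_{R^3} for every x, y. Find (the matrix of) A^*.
A^* = A^T =
[[-1, 1],
 [-1, 3],
 [3, 1]]

For real matrices with standard dot products, the defining identity <Ax, y> = <x, A^* y> gives (Ax)^T y = x^T (A^*) y, i.e. x^T A^T y = x^T (A^*) y. Since this holds for all x, y, we must have A^* = A^T. Therefore
A^* =
[[-1, 1],
 [-1, 3],
 [3, 1]].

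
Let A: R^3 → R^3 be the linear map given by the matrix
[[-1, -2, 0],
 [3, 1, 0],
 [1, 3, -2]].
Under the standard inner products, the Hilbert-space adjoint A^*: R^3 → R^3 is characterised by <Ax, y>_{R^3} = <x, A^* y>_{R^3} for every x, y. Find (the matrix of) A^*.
A^* = A^T =
[[-1, 3, 1],
 [-2, 1, 3],
 [0, 0, -2]]

For real matrices with standard dot products, the defining identity <Ax, y> = <x, A^* y> gives (Ax)^T y = x^T (A^*) y, i.e. x^T A^T y = x^T (A^*) y. Since this holds for all x, y, we must have A^* = A^T. Therefore
A^* =
[[-1, 3, 1],
 [-2, 1, 3],
 [0, 0, -2]].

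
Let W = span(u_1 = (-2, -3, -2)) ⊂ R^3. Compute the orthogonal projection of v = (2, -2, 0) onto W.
proj_W(v) = (-4/17, -6/17, -4/17)

Set up U = [u_1 | ... | u_1] ∈ R^(3×1). The projector onto W = col(U) is P = U (U^T U)^(-1) U^T.
Compute U^T U =
  [17],
and U^T v = (2).
Solve U^T U · c = U^T v for the coefficients: c = (2/17). The projection is proj_W(v) = U c.
Check: (v - proj_W(v)) · u_1 = 0  (should be 0).
Result: proj_W(v) = (-4/17, -6/17, -4/17).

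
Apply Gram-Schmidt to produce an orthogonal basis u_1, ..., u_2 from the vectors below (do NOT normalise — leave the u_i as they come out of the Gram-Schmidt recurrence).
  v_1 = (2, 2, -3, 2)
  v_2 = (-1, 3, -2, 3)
Orthogonal basis:
  u_1 = (2, 2, -3, 2)
  u_2 = (-53/21, 31/21, 2/7, 31/21)

Apply the Gram-Schmidt recurrence
  u_1 = v_1
  u_i = v_i − Σ_{j<i} ((v_i · u_j) / (u_j · u_j)) · u_j.

Step by step this gives:
  u_1 = (2, 2, -3, 2)
  u_2 = (-53/21, 31/21, 2/7, 31/21)

Orthogonality check:
  u_2 · u_1 = 0 (should be 0)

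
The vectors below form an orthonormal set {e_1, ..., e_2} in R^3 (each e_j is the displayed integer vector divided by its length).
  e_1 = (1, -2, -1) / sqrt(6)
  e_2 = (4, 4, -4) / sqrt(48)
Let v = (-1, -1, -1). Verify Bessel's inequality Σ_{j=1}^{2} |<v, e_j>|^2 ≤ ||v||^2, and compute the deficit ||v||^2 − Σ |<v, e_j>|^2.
Σ |<v, e_j>|^2 = 1; ||v||^2 = 3; deficit = 2

Write each e_j = u_j / sqrt(<u_j, u_j>) where u_j is the displayed integer vector. Then <v, e_j> = <v, u_j> / sqrt(<u_j, u_j>), so |<v, e_j>|^2 = <v, u_j>^2 / <u_j, u_j>.
Coefficients: <v, e_1> = 2/sqrt(6), <v, e_2> = -4/sqrt(48).
Square and sum: Σ |<v, e_j>|^2 = 1.
Compute ||v||^2 = v·v = 3.
Deficit = 3 − 1 = 2 ≥ 0, confirming Bessel's inequality. (The deficit equals ||v − Σ <v,e_j> e_j||^2, the squared distance from v to span{e_j}.)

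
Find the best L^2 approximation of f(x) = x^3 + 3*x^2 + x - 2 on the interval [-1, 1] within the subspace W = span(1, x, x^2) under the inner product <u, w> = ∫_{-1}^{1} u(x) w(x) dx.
g(x) = 3*x^2 + 8*x/5 - 2

The best approximation g ∈ W is the orthogonal projection of f onto W. Writing g = a_0 + a_1 x + a_2 x^2, the coefficients solve the normal equations G · a = b where
  G_{ij} = <φ_i, φ_j> and b_i = <f, φ_i>, with φ_0 = 1, φ_1 = x, φ_2 = x^2.
G =
  [2, 0, 2/3]
  [0, 2/3, 0]
  [2/3, 0, 2/5],
b = (-2, 16/15, -2/15).
Solving gives a_0 = -2, a_1 = 8/5, a_2 = 3, so
  g(x) = 3*x^2 + 8*x/5 - 2.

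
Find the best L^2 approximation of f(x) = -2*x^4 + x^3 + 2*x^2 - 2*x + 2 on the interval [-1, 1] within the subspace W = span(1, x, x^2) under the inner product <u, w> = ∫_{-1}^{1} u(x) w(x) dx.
g(x) = 2*x^2/7 - 7*x/5 + 76/35

The best approximation g ∈ W is the orthogonal projection of f onto W. Writing g = a_0 + a_1 x + a_2 x^2, the coefficients solve the normal equations G · a = b where
  G_{ij} = <φ_i, φ_j> and b_i = <f, φ_i>, with φ_0 = 1, φ_1 = x, φ_2 = x^2.
G =
  [2, 0, 2/3]
  [0, 2/3, 0]
  [2/3, 0, 2/5],
b = (68/15, -14/15, 164/105).
Solving gives a_0 = 76/35, a_1 = -7/5, a_2 = 2/7, so
  g(x) = 2*x^2/7 - 7*x/5 + 76/35.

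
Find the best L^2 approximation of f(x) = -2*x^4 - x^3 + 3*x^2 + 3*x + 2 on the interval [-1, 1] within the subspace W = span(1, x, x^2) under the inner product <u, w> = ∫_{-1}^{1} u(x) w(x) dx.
g(x) = 9*x^2/7 + 12*x/5 + 76/35

The best approximation g ∈ W is the orthogonal projection of f onto W. Writing g = a_0 + a_1 x + a_2 x^2, the coefficients solve the normal equations G · a = b where
  G_{ij} = <φ_i, φ_j> and b_i = <f, φ_i>, with φ_0 = 1, φ_1 = x, φ_2 = x^2.
G =
  [2, 0, 2/3]
  [0, 2/3, 0]
  [2/3, 0, 2/5],
b = (26/5, 8/5, 206/105).
Solving gives a_0 = 76/35, a_1 = 12/5, a_2 = 9/7, so
  g(x) = 9*x^2/7 + 12*x/5 + 76/35.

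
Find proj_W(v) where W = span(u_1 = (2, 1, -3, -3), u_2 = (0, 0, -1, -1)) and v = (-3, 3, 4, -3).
proj_W(v) = (-6/5, -3/5, 1/2, 1/2)

Set up U = [u_1 | ... | u_2] ∈ R^(4×2). The projector onto W = col(U) is P = U (U^T U)^(-1) U^T.
Compute U^T U =
  [23, 6]
  [6, 2],
and U^T v = (-6, -1).
Solve U^T U · c = U^T v for the coefficients: c = (-3/5, 13/10). The projection is proj_W(v) = U c.
Check: (v - proj_W(v)) · u_1 = 0  (should be 0).
Check: (v - proj_W(v)) · u_2 = 0  (should be 0).
Result: proj_W(v) = (-6/5, -3/5, 1/2, 1/2).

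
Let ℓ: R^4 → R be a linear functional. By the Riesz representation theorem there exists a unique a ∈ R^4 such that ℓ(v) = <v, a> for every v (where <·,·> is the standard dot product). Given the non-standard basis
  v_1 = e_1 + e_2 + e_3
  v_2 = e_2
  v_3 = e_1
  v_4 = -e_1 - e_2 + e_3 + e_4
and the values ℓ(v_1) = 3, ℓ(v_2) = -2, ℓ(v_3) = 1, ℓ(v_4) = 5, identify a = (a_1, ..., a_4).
a = (1, -2, 4, 0)

Write a = (a_1, ..., a_4) in the standard basis. For each basis vector v_i, ℓ(v_i) = <v_i, a> is a linear equation in the a_j's. Collect the n equations into a matrix system V a = ℓ, where row i of V is v_i (expressed in the standard basis). Since V is invertible (lower-triangular with 1s on the diagonal, up to permutation), solve by back-substitution:
  V =
[[1, 1, 1, 0],
 [0, 1, 0, 0],
 [1, 0, 0, 0],
 [-1, -1, 1, 1]]
  V a = (3, -2, 1, 5)
Solving gives a = (1, -2, 4, 0).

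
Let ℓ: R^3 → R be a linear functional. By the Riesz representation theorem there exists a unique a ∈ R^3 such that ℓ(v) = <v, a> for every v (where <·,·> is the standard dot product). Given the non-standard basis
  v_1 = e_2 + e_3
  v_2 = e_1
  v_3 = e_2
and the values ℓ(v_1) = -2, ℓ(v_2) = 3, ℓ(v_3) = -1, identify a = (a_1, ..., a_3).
a = (3, -1, -1)

Write a = (a_1, ..., a_3) in the standard basis. For each basis vector v_i, ℓ(v_i) = <v_i, a> is a linear equation in the a_j's. Collect the n equations into a matrix system V a = ℓ, where row i of V is v_i (expressed in the standard basis). Since V is invertible (lower-triangular with 1s on the diagonal, up to permutation), solve by back-substitution:
  V =
[[0, 1, 1],
 [1, 0, 0],
 [0, 1, 0]]
  V a = (-2, 3, -1)
Solving gives a = (3, -1, -1).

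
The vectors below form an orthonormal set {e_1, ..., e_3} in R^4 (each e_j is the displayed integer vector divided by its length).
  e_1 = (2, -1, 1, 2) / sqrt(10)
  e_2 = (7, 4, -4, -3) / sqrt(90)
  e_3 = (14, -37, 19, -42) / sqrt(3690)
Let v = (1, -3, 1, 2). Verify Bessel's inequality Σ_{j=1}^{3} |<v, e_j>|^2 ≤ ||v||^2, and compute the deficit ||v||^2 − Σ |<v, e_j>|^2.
Σ |<v, e_j>|^2 = 1105/82; ||v||^2 = 15; deficit = 125/82

Write each e_j = u_j / sqrt(<u_j, u_j>) where u_j is the displayed integer vector. Then <v, e_j> = <v, u_j> / sqrt(<u_j, u_j>), so |<v, e_j>|^2 = <v, u_j>^2 / <u_j, u_j>.
Coefficients: <v, e_1> = 10/sqrt(10), <v, e_2> = -15/sqrt(90), <v, e_3> = 60/sqrt(3690).
Square and sum: Σ |<v, e_j>|^2 = 1105/82.
Compute ||v||^2 = v·v = 15.
Deficit = 15 − 1105/82 = 125/82 ≥ 0, confirming Bessel's inequality. (The deficit equals ||v − Σ <v,e_j> e_j||^2, the squared distance from v to span{e_j}.)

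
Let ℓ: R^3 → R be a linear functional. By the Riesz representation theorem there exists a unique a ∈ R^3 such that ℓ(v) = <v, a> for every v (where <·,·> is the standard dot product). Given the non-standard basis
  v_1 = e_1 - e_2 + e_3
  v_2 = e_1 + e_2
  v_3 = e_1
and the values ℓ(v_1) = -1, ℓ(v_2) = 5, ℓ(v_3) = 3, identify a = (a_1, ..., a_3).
a = (3, 2, -2)

Write a = (a_1, ..., a_3) in the standard basis. For each basis vector v_i, ℓ(v_i) = <v_i, a> is a linear equation in the a_j's. Collect the n equations into a matrix system V a = ℓ, where row i of V is v_i (expressed in the standard basis). Since V is invertible (lower-triangular with 1s on the diagonal, up to permutation), solve by back-substitution:
  V =
[[1, -1, 1],
 [1, 1, 0],
 [1, 0, 0]]
  V a = (-1, 5, 3)
Solving gives a = (3, 2, -2).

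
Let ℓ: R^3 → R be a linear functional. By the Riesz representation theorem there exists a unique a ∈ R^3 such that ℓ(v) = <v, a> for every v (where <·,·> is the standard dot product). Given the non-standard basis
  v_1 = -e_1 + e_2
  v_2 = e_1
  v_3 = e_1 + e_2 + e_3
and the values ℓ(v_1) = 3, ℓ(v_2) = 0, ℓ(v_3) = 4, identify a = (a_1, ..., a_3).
a = (0, 3, 1)

Write a = (a_1, ..., a_3) in the standard basis. For each basis vector v_i, ℓ(v_i) = <v_i, a> is a linear equation in the a_j's. Collect the n equations into a matrix system V a = ℓ, where row i of V is v_i (expressed in the standard basis). Since V is invertible (lower-triangular with 1s on the diagonal, up to permutation), solve by back-substitution:
  V =
[[-1, 1, 0],
 [1, 0, 0],
 [1, 1, 1]]
  V a = (3, 0, 4)
Solving gives a = (0, 3, 1).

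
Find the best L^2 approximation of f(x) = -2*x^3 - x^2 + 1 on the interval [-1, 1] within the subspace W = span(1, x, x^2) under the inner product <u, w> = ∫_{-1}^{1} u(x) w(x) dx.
g(x) = -x^2 - 6*x/5 + 1

The best approximation g ∈ W is the orthogonal projection of f onto W. Writing g = a_0 + a_1 x + a_2 x^2, the coefficients solve the normal equations G · a = b where
  G_{ij} = <φ_i, φ_j> and b_i = <f, φ_i>, with φ_0 = 1, φ_1 = x, φ_2 = x^2.
G =
  [2, 0, 2/3]
  [0, 2/3, 0]
  [2/3, 0, 2/5],
b = (4/3, -4/5, 4/15).
Solving gives a_0 = 1, a_1 = -6/5, a_2 = -1, so
  g(x) = -x^2 - 6*x/5 + 1.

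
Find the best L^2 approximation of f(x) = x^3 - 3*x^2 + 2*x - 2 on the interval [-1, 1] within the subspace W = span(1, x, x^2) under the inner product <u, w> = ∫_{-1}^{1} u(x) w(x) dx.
g(x) = -3*x^2 + 13*x/5 - 2

The best approximation g ∈ W is the orthogonal projection of f onto W. Writing g = a_0 + a_1 x + a_2 x^2, the coefficients solve the normal equations G · a = b where
  G_{ij} = <φ_i, φ_j> and b_i = <f, φ_i>, with φ_0 = 1, φ_1 = x, φ_2 = x^2.
G =
  [2, 0, 2/3]
  [0, 2/3, 0]
  [2/3, 0, 2/5],
b = (-6, 26/15, -38/15).
Solving gives a_0 = -2, a_1 = 13/5, a_2 = -3, so
  g(x) = -3*x^2 + 13*x/5 - 2.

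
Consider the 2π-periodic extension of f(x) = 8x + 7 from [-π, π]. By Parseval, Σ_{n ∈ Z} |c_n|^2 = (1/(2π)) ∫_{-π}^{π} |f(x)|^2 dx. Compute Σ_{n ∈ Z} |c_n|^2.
Σ |c_n|^2 = 64π^2/3 + 49

Expand and integrate term by term over [-π, π]:
  ∫ (8x)^2 dx = 64·(2π^3/3); ∫ 2·8·(7)·x dx = 0 (odd integrand); ∫ 7^2 dx = 49·2π.
So (1/(2π)) ∫_{-π}^{π} (8x + 7)^2 dx = 64π^2/3 + 49 = 64π^2/3 + 49.
Parseval ⇒ Σ |c_n|^2 = 64π^2/3 + 49.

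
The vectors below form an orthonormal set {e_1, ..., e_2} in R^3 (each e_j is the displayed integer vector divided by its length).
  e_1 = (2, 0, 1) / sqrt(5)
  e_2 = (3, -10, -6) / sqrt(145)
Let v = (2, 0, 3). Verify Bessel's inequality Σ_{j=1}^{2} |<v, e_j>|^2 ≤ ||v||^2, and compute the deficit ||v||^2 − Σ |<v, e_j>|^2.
Σ |<v, e_j>|^2 = 313/29; ||v||^2 = 13; deficit = 64/29

Write each e_j = u_j / sqrt(<u_j, u_j>) where u_j is the displayed integer vector. Then <v, e_j> = <v, u_j> / sqrt(<u_j, u_j>), so |<v, e_j>|^2 = <v, u_j>^2 / <u_j, u_j>.
Coefficients: <v, e_1> = 7/sqrt(5), <v, e_2> = -12/sqrt(145).
Square and sum: Σ |<v, e_j>|^2 = 313/29.
Compute ||v||^2 = v·v = 13.
Deficit = 13 − 313/29 = 64/29 ≥ 0, confirming Bessel's inequality. (The deficit equals ||v − Σ <v,e_j> e_j||^2, the squared distance from v to span{e_j}.)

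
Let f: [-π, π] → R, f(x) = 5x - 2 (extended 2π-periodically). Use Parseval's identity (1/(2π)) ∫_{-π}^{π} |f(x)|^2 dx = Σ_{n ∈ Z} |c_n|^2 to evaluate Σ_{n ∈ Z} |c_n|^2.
Σ |c_n|^2 = 25π^2/3 + 4

Expand and integrate term by term over [-π, π]:
  ∫ (5x)^2 dx = 25·(2π^3/3); ∫ 2·5·(-2)·x dx = 0 (odd integrand); ∫ (-2)^2 dx = 4·2π.
So (1/(2π)) ∫_{-π}^{π} (5x - 2)^2 dx = 25π^2/3 + 4 = 25π^2/3 + 4.
Parseval ⇒ Σ |c_n|^2 = 25π^2/3 + 4.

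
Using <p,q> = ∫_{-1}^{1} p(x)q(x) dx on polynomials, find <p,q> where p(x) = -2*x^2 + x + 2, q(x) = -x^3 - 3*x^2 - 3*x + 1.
<p,q> = -4/3

Expand the product: p(x)·q(x) = 2*x^5 + 5*x^4 + x^3 - 11*x^2 - 5*x + 2.
∫_{-1}^{1} of each monomial x^k gives [2/(k+1) if k even, 0 if k odd]. Integrating term-by-term (or equivalently evaluating the antiderivative F(x) = x^6/3 + x^5 + x^4/4 - 11*x^3/3 - 5*x^2/2 + 2*x at the endpoints):
  F(1) − F(−1) = -31/12 − (-5/4) = -4/3.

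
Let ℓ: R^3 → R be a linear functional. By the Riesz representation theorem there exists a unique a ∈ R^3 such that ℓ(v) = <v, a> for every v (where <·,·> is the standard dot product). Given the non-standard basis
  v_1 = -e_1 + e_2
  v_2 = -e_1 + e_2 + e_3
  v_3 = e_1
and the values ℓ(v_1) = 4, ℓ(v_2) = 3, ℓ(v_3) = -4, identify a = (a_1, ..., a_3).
a = (-4, 0, -1)

Write a = (a_1, ..., a_3) in the standard basis. For each basis vector v_i, ℓ(v_i) = <v_i, a> is a linear equation in the a_j's. Collect the n equations into a matrix system V a = ℓ, where row i of V is v_i (expressed in the standard basis). Since V is invertible (lower-triangular with 1s on the diagonal, up to permutation), solve by back-substitution:
  V =
[[-1, 1, 0],
 [-1, 1, 1],
 [1, 0, 0]]
  V a = (4, 3, -4)
Solving gives a = (-4, 0, -1).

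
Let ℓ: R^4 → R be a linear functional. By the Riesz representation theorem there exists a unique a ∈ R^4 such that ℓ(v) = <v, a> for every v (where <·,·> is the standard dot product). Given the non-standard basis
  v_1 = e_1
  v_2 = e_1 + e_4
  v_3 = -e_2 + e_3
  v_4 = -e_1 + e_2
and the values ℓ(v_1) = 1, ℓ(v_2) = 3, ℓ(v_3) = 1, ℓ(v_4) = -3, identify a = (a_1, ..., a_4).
a = (1, -2, -1, 2)

Write a = (a_1, ..., a_4) in the standard basis. For each basis vector v_i, ℓ(v_i) = <v_i, a> is a linear equation in the a_j's. Collect the n equations into a matrix system V a = ℓ, where row i of V is v_i (expressed in the standard basis). Since V is invertible (lower-triangular with 1s on the diagonal, up to permutation), solve by back-substitution:
  V =
[[1, 0, 0, 0],
 [1, 0, 0, 1],
 [0, -1, 1, 0],
 [-1, 1, 0, 0]]
  V a = (1, 3, 1, -3)
Solving gives a = (1, -2, -1, 2).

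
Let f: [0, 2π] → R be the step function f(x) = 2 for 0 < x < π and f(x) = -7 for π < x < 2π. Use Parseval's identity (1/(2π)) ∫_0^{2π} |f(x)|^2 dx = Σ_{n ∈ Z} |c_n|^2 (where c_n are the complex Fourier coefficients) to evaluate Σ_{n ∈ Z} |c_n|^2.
Σ |c_n|^2 = 53/2

Parseval equates the L^2 energy of f (normalised by 1/(2π)) with the ℓ^2 sum of its Fourier coefficients: (1/(2π)) ∫_0^{2π} |f|^2 = Σ |c_n|^2.
Compute the left side: (1/(2π)) [∫_0^π 2^2 dx + ∫_π^{2π} (-7)^2 dx] = (1/(2π)) · (4π + 49π) = (4 + 49)/2 = 53/2.
So Σ_{n ∈ Z} |c_n|^2 = 53/2.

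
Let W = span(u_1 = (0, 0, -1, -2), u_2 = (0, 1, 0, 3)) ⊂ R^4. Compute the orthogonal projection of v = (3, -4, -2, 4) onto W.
proj_W(v) = (0, 2/7, 6/7, 18/7)

Set up U = [u_1 | ... | u_2] ∈ R^(4×2). The projector onto W = col(U) is P = U (U^T U)^(-1) U^T.
Compute U^T U =
  [5, -6]
  [-6, 10],
and U^T v = (-6, 8).
Solve U^T U · c = U^T v for the coefficients: c = (-6/7, 2/7). The projection is proj_W(v) = U c.
Check: (v - proj_W(v)) · u_1 = 0  (should be 0).
Check: (v - proj_W(v)) · u_2 = 0  (should be 0).
Result: proj_W(v) = (0, 2/7, 6/7, 18/7).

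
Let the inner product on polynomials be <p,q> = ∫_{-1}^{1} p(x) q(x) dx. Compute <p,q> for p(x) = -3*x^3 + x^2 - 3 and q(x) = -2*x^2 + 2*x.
<p,q> = 4/5

Expand the product: p(x)·q(x) = 6*x^5 - 8*x^4 + 2*x^3 + 6*x^2 - 6*x.
∫_{-1}^{1} of each monomial x^k gives [2/(k+1) if k even, 0 if k odd]. Integrating term-by-term (or equivalently evaluating the antiderivative F(x) = x^6 - 8*x^5/5 + x^4/2 + 2*x^3 - 3*x^2 at the endpoints):
  F(1) − F(−1) = -11/10 − (-19/10) = 4/5.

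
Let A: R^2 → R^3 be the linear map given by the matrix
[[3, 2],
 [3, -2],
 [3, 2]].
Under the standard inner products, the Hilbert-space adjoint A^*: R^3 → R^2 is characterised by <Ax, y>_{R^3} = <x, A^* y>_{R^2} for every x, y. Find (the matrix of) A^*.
A^* = A^T =
[[3, 3, 3],
 [2, -2, 2]]

For real matrices with standard dot products, the defining identity <Ax, y> = <x, A^* y> gives (Ax)^T y = x^T (A^*) y, i.e. x^T A^T y = x^T (A^*) y. Since this holds for all x, y, we must have A^* = A^T. Therefore
A^* =
[[3, 3, 3],
 [2, -2, 2]].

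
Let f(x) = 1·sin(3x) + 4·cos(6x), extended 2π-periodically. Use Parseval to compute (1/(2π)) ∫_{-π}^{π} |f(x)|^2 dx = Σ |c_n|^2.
Σ |c_n|^2 = 17/2

Expand |f|^2 and use orthogonality of {sin(nx), cos(mx)} on [-π, π]:
  ∫_{-π}^{π} sin(nx)^2 dx = π, ∫ cos(mx)^2 dx = π, and cross terms integrate to 0.
So ∫_{-π}^{π} f(x)^2 dx = 1^2 · π + 4^2 · π = (1 + 16)π.
Divide by 2π: (1 + 16)/2 = 17/2.
By Parseval, this equals Σ |c_n|^2.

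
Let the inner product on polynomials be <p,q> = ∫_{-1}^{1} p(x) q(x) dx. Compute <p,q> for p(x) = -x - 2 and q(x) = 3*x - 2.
<p,q> = 6

Expand the product: p(x)·q(x) = -3*x^2 - 4*x + 4.
∫_{-1}^{1} of each monomial x^k gives [2/(k+1) if k even, 0 if k odd]. Integrating term-by-term (or equivalently evaluating the antiderivative F(x) = -x^3 - 2*x^2 + 4*x at the endpoints):
  F(1) − F(−1) = 1 − (-5) = 6.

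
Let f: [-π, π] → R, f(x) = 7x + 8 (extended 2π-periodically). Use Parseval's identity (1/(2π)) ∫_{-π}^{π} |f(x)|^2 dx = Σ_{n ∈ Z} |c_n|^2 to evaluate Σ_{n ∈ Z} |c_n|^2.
Σ |c_n|^2 = 49π^2/3 + 64

Expand and integrate term by term over [-π, π]:
  ∫ (7x)^2 dx = 49·(2π^3/3); ∫ 2·7·(8)·x dx = 0 (odd integrand); ∫ 8^2 dx = 64·2π.
So (1/(2π)) ∫_{-π}^{π} (7x + 8)^2 dx = 49π^2/3 + 64 = 49π^2/3 + 64.
Parseval ⇒ Σ |c_n|^2 = 49π^2/3 + 64.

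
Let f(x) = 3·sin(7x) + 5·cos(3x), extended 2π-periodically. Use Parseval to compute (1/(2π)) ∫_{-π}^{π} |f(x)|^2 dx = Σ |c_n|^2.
Σ |c_n|^2 = 17

Expand |f|^2 and use orthogonality of {sin(nx), cos(mx)} on [-π, π]:
  ∫_{-π}^{π} sin(nx)^2 dx = π, ∫ cos(mx)^2 dx = π, and cross terms integrate to 0.
So ∫_{-π}^{π} f(x)^2 dx = 3^2 · π + 5^2 · π = (9 + 25)π.
Divide by 2π: (9 + 25)/2 = 17.
By Parseval, this equals Σ |c_n|^2.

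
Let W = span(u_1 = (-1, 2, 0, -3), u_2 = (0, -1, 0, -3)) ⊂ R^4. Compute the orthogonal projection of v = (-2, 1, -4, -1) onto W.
proj_W(v) = (-8/13, 19/13, 0, -15/13)

Set up U = [u_1 | ... | u_2] ∈ R^(4×2). The projector onto W = col(U) is P = U (U^T U)^(-1) U^T.
Compute U^T U =
  [14, 7]
  [7, 10],
and U^T v = (7, 2).
Solve U^T U · c = U^T v for the coefficients: c = (8/13, -3/13). The projection is proj_W(v) = U c.
Check: (v - proj_W(v)) · u_1 = 0  (should be 0).
Check: (v - proj_W(v)) · u_2 = 0  (should be 0).
Result: proj_W(v) = (-8/13, 19/13, 0, -15/13).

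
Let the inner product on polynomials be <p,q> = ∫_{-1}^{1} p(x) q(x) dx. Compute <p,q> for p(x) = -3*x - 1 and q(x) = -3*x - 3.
<p,q> = 12

Expand the product: p(x)·q(x) = 9*x^2 + 12*x + 3.
∫_{-1}^{1} of each monomial x^k gives [2/(k+1) if k even, 0 if k odd]. Integrating term-by-term (or equivalently evaluating the antiderivative F(x) = 3*x^3 + 6*x^2 + 3*x at the endpoints):
  F(1) − F(−1) = 12 − (0) = 12.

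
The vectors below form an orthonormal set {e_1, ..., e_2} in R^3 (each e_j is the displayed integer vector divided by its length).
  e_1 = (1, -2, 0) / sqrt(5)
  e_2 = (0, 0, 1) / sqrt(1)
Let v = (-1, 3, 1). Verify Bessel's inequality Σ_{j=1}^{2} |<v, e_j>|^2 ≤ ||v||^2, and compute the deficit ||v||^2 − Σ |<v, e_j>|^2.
Σ |<v, e_j>|^2 = 54/5; ||v||^2 = 11; deficit = 1/5

Write each e_j = u_j / sqrt(<u_j, u_j>) where u_j is the displayed integer vector. Then <v, e_j> = <v, u_j> / sqrt(<u_j, u_j>), so |<v, e_j>|^2 = <v, u_j>^2 / <u_j, u_j>.
Coefficients: <v, e_1> = -7/sqrt(5), <v, e_2> = 1/sqrt(1).
Square and sum: Σ |<v, e_j>|^2 = 54/5.
Compute ||v||^2 = v·v = 11.
Deficit = 11 − 54/5 = 1/5 ≥ 0, confirming Bessel's inequality. (The deficit equals ||v − Σ <v,e_j> e_j||^2, the squared distance from v to span{e_j}.)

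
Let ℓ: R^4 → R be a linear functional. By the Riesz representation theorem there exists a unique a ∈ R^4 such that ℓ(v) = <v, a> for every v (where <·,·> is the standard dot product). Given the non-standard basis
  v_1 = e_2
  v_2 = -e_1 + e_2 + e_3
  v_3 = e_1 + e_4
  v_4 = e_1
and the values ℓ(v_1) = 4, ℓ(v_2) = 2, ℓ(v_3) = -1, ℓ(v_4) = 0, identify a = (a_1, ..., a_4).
a = (0, 4, -2, -1)

Write a = (a_1, ..., a_4) in the standard basis. For each basis vector v_i, ℓ(v_i) = <v_i, a> is a linear equation in the a_j's. Collect the n equations into a matrix system V a = ℓ, where row i of V is v_i (expressed in the standard basis). Since V is invertible (lower-triangular with 1s on the diagonal, up to permutation), solve by back-substitution:
  V =
[[0, 1, 0, 0],
 [-1, 1, 1, 0],
 [1, 0, 0, 1],
 [1, 0, 0, 0]]
  V a = (4, 2, -1, 0)
Solving gives a = (0, 4, -2, -1).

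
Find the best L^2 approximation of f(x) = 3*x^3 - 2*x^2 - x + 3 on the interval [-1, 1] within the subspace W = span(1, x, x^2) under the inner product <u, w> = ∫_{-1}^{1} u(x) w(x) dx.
g(x) = -2*x^2 + 4*x/5 + 3

The best approximation g ∈ W is the orthogonal projection of f onto W. Writing g = a_0 + a_1 x + a_2 x^2, the coefficients solve the normal equations G · a = b where
  G_{ij} = <φ_i, φ_j> and b_i = <f, φ_i>, with φ_0 = 1, φ_1 = x, φ_2 = x^2.
G =
  [2, 0, 2/3]
  [0, 2/3, 0]
  [2/3, 0, 2/5],
b = (14/3, 8/15, 6/5).
Solving gives a_0 = 3, a_1 = 4/5, a_2 = -2, so
  g(x) = -2*x^2 + 4*x/5 + 3.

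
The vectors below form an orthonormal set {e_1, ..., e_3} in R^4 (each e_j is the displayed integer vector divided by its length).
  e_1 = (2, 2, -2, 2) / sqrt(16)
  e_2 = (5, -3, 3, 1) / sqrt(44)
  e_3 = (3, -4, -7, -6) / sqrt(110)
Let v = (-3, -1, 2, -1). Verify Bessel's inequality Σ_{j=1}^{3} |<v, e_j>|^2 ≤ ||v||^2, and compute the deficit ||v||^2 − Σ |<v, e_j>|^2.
Σ |<v, e_j>|^2 = 149/10; ||v||^2 = 15; deficit = 1/10

Write each e_j = u_j / sqrt(<u_j, u_j>) where u_j is the displayed integer vector. Then <v, e_j> = <v, u_j> / sqrt(<u_j, u_j>), so |<v, e_j>|^2 = <v, u_j>^2 / <u_j, u_j>.
Coefficients: <v, e_1> = -14/sqrt(16), <v, e_2> = -7/sqrt(44), <v, e_3> = -13/sqrt(110).
Square and sum: Σ |<v, e_j>|^2 = 149/10.
Compute ||v||^2 = v·v = 15.
Deficit = 15 − 149/10 = 1/10 ≥ 0, confirming Bessel's inequality. (The deficit equals ||v − Σ <v,e_j> e_j||^2, the squared distance from v to span{e_j}.)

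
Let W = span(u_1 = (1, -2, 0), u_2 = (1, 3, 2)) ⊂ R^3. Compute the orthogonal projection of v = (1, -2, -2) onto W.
proj_W(v) = (1/9, -22/9, -8/9)

Set up U = [u_1 | ... | u_2] ∈ R^(3×2). The projector onto W = col(U) is P = U (U^T U)^(-1) U^T.
Compute U^T U =
  [5, -5]
  [-5, 14],
and U^T v = (5, -9).
Solve U^T U · c = U^T v for the coefficients: c = (5/9, -4/9). The projection is proj_W(v) = U c.
Check: (v - proj_W(v)) · u_1 = 0  (should be 0).
Check: (v - proj_W(v)) · u_2 = 0  (should be 0).
Result: proj_W(v) = (1/9, -22/9, -8/9).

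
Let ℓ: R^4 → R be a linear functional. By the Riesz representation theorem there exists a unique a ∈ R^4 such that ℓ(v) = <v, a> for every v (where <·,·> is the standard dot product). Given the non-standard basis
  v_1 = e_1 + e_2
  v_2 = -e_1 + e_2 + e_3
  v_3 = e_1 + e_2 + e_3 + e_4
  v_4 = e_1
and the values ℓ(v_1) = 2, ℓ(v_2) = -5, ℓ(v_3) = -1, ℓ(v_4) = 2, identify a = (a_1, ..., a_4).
a = (2, 0, -3, 0)

Write a = (a_1, ..., a_4) in the standard basis. For each basis vector v_i, ℓ(v_i) = <v_i, a> is a linear equation in the a_j's. Collect the n equations into a matrix system V a = ℓ, where row i of V is v_i (expressed in the standard basis). Since V is invertible (lower-triangular with 1s on the diagonal, up to permutation), solve by back-substitution:
  V =
[[1, 1, 0, 0],
 [-1, 1, 1, 0],
 [1, 1, 1, 1],
 [1, 0, 0, 0]]
  V a = (2, -5, -1, 2)
Solving gives a = (2, 0, -3, 0).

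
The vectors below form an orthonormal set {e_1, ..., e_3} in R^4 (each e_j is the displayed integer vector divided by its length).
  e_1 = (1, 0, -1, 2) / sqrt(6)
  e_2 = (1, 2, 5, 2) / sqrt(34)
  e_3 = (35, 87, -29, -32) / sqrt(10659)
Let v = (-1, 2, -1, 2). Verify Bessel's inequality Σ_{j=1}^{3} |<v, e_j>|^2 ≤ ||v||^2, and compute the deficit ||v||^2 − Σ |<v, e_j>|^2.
Σ |<v, e_j>|^2 = 794/209; ||v||^2 = 10; deficit = 1296/209

Write each e_j = u_j / sqrt(<u_j, u_j>) where u_j is the displayed integer vector. Then <v, e_j> = <v, u_j> / sqrt(<u_j, u_j>), so |<v, e_j>|^2 = <v, u_j>^2 / <u_j, u_j>.
Coefficients: <v, e_1> = 4/sqrt(6), <v, e_2> = 2/sqrt(34), <v, e_3> = 104/sqrt(10659).
Square and sum: Σ |<v, e_j>|^2 = 794/209.
Compute ||v||^2 = v·v = 10.
Deficit = 10 − 794/209 = 1296/209 ≥ 0, confirming Bessel's inequality. (The deficit equals ||v − Σ <v,e_j> e_j||^2, the squared distance from v to span{e_j}.)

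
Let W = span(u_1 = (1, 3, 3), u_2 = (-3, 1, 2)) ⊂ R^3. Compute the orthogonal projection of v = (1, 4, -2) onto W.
proj_W(v) = (413/230, 249/230, 15/23)

Set up U = [u_1 | ... | u_2] ∈ R^(3×2). The projector onto W = col(U) is P = U (U^T U)^(-1) U^T.
Compute U^T U =
  [19, 6]
  [6, 14],
and U^T v = (7, -3).
Solve U^T U · c = U^T v for the coefficients: c = (58/115, -99/230). The projection is proj_W(v) = U c.
Check: (v - proj_W(v)) · u_1 = 0  (should be 0).
Check: (v - proj_W(v)) · u_2 = 0  (should be 0).
Result: proj_W(v) = (413/230, 249/230, 15/23).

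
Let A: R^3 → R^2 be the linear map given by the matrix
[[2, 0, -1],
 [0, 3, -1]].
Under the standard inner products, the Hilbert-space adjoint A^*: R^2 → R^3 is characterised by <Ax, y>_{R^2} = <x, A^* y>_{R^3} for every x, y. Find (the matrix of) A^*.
A^* = A^T =
[[2, 0],
 [0, 3],
 [-1, -1]]

For real matrices with standard dot products, the defining identity <Ax, y> = <x, A^* y> gives (Ax)^T y = x^T (A^*) y, i.e. x^T A^T y = x^T (A^*) y. Since this holds for all x, y, we must have A^* = A^T. Therefore
A^* =
[[2, 0],
 [0, 3],
 [-1, -1]].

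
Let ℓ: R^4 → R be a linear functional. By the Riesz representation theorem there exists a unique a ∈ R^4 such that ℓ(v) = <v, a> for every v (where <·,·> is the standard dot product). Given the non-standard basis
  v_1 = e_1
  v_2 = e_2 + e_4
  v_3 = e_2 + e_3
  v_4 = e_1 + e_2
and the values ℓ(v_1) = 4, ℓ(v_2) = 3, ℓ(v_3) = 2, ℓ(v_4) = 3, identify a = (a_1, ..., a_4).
a = (4, -1, 3, 4)

Write a = (a_1, ..., a_4) in the standard basis. For each basis vector v_i, ℓ(v_i) = <v_i, a> is a linear equation in the a_j's. Collect the n equations into a matrix system V a = ℓ, where row i of V is v_i (expressed in the standard basis). Since V is invertible (lower-triangular with 1s on the diagonal, up to permutation), solve by back-substitution:
  V =
[[1, 0, 0, 0],
 [0, 1, 0, 1],
 [0, 1, 1, 0],
 [1, 1, 0, 0]]
  V a = (4, 3, 2, 3)
Solving gives a = (4, -1, 3, 4).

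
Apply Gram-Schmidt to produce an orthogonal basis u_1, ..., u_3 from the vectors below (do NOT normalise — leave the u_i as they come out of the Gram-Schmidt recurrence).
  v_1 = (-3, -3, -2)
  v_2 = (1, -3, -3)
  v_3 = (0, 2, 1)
Orthogonal basis:
  u_1 = (-3, -3, -2)
  u_2 = (29/11, -15/11, -21/11)
  u_3 = (-15/137, 55/137, -60/137)

Apply the Gram-Schmidt recurrence
  u_1 = v_1
  u_i = v_i − Σ_{j<i} ((v_i · u_j) / (u_j · u_j)) · u_j.

Step by step this gives:
  u_1 = (-3, -3, -2)
  u_2 = (29/11, -15/11, -21/11)
  u_3 = (-15/137, 55/137, -60/137)

Orthogonality check:
  u_2 · u_1 = 0 (should be 0)
  u_3 · u_1 = 0 (should be 0)
  u_3 · u_2 = 0 (should be 0)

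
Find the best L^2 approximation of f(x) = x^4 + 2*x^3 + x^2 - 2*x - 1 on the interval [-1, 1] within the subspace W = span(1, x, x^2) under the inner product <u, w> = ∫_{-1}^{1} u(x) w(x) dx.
g(x) = 13*x^2/7 - 4*x/5 - 38/35

The best approximation g ∈ W is the orthogonal projection of f onto W. Writing g = a_0 + a_1 x + a_2 x^2, the coefficients solve the normal equations G · a = b where
  G_{ij} = <φ_i, φ_j> and b_i = <f, φ_i>, with φ_0 = 1, φ_1 = x, φ_2 = x^2.
G =
  [2, 0, 2/3]
  [0, 2/3, 0]
  [2/3, 0, 2/5],
b = (-14/15, -8/15, 2/105).
Solving gives a_0 = -38/35, a_1 = -4/5, a_2 = 13/7, so
  g(x) = 13*x^2/7 - 4*x/5 - 38/35.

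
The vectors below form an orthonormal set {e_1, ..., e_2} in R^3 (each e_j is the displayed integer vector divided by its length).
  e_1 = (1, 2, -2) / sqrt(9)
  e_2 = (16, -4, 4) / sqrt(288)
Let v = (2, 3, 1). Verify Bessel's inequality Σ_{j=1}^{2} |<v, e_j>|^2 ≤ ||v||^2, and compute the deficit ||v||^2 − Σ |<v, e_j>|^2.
Σ |<v, e_j>|^2 = 6; ||v||^2 = 14; deficit = 8

Write each e_j = u_j / sqrt(<u_j, u_j>) where u_j is the displayed integer vector. Then <v, e_j> = <v, u_j> / sqrt(<u_j, u_j>), so |<v, e_j>|^2 = <v, u_j>^2 / <u_j, u_j>.
Coefficients: <v, e_1> = 6/sqrt(9), <v, e_2> = 24/sqrt(288).
Square and sum: Σ |<v, e_j>|^2 = 6.
Compute ||v||^2 = v·v = 14.
Deficit = 14 − 6 = 8 ≥ 0, confirming Bessel's inequality. (The deficit equals ||v − Σ <v,e_j> e_j||^2, the squared distance from v to span{e_j}.)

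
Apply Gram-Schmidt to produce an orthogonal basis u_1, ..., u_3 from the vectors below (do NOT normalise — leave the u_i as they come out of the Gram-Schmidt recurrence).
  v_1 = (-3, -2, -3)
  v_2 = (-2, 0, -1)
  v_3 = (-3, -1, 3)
Orthogonal basis:
  u_1 = (-3, -2, -3)
  u_2 = (-17/22, 9/11, 5/22)
  u_3 = (-42/29, -63/29, 84/29)

Apply the Gram-Schmidt recurrence
  u_1 = v_1
  u_i = v_i − Σ_{j<i} ((v_i · u_j) / (u_j · u_j)) · u_j.

Step by step this gives:
  u_1 = (-3, -2, -3)
  u_2 = (-17/22, 9/11, 5/22)
  u_3 = (-42/29, -63/29, 84/29)

Orthogonality check:
  u_2 · u_1 = 0 (should be 0)
  u_3 · u_1 = 0 (should be 0)
  u_3 · u_2 = 0 (should be 0)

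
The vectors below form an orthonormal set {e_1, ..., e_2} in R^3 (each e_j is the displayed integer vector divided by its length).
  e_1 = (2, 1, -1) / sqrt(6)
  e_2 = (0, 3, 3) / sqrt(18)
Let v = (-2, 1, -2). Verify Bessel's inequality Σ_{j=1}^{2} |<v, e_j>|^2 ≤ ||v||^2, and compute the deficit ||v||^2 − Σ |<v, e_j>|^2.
Σ |<v, e_j>|^2 = 2/3; ||v||^2 = 9; deficit = 25/3

Write each e_j = u_j / sqrt(<u_j, u_j>) where u_j is the displayed integer vector. Then <v, e_j> = <v, u_j> / sqrt(<u_j, u_j>), so |<v, e_j>|^2 = <v, u_j>^2 / <u_j, u_j>.
Coefficients: <v, e_1> = -1/sqrt(6), <v, e_2> = -3/sqrt(18).
Square and sum: Σ |<v, e_j>|^2 = 2/3.
Compute ||v||^2 = v·v = 9.
Deficit = 9 − 2/3 = 25/3 ≥ 0, confirming Bessel's inequality. (The deficit equals ||v − Σ <v,e_j> e_j||^2, the squared distance from v to span{e_j}.)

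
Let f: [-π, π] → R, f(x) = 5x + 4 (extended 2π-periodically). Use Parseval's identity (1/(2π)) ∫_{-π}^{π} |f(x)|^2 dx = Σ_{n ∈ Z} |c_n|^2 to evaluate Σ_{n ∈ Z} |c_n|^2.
Σ |c_n|^2 = 25π^2/3 + 16

Expand and integrate term by term over [-π, π]:
  ∫ (5x)^2 dx = 25·(2π^3/3); ∫ 2·5·(4)·x dx = 0 (odd integrand); ∫ 4^2 dx = 16·2π.
So (1/(2π)) ∫_{-π}^{π} (5x + 4)^2 dx = 25π^2/3 + 16 = 25π^2/3 + 16.
Parseval ⇒ Σ |c_n|^2 = 25π^2/3 + 16.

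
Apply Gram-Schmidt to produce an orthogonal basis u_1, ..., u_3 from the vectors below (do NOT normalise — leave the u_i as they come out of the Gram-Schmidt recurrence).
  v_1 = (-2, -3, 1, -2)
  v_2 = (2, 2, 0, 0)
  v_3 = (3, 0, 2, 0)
Orthogonal basis:
  u_1 = (-2, -3, 1, -2)
  u_2 = (8/9, 1/3, 5/9, -10/9)
  u_3 = (13/11, -13/11, 15/11, 14/11)

Apply the Gram-Schmidt recurrence
  u_1 = v_1
  u_i = v_i − Σ_{j<i} ((v_i · u_j) / (u_j · u_j)) · u_j.

Step by step this gives:
  u_1 = (-2, -3, 1, -2)
  u_2 = (8/9, 1/3, 5/9, -10/9)
  u_3 = (13/11, -13/11, 15/11, 14/11)

Orthogonality check:
  u_2 · u_1 = 0 (should be 0)
  u_3 · u_1 = 0 (should be 0)
  u_3 · u_2 = 0 (should be 0)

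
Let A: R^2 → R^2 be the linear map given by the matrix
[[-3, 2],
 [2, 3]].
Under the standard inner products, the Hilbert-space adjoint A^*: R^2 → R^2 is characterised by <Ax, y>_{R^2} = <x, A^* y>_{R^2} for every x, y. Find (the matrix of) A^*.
A^* = A^T =
[[-3, 2],
 [2, 3]]

For real matrices with standard dot products, the defining identity <Ax, y> = <x, A^* y> gives (Ax)^T y = x^T (A^*) y, i.e. x^T A^T y = x^T (A^*) y. Since this holds for all x, y, we must have A^* = A^T. Therefore
A^* =
[[-3, 2],
 [2, 3]].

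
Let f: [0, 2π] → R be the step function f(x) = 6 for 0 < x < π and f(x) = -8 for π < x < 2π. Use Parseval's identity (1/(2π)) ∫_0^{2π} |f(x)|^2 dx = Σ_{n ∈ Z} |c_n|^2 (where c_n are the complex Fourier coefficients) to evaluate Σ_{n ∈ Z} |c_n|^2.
Σ |c_n|^2 = 50

Parseval equates the L^2 energy of f (normalised by 1/(2π)) with the ℓ^2 sum of its Fourier coefficients: (1/(2π)) ∫_0^{2π} |f|^2 = Σ |c_n|^2.
Compute the left side: (1/(2π)) [∫_0^π 6^2 dx + ∫_π^{2π} (-8)^2 dx] = (1/(2π)) · (36π + 64π) = (36 + 64)/2 = 50.
So Σ_{n ∈ Z} |c_n|^2 = 50.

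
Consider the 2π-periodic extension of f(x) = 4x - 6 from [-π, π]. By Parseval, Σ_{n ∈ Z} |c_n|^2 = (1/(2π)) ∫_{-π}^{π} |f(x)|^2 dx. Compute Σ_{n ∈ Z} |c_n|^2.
Σ |c_n|^2 = 16π^2/3 + 36

Expand and integrate term by term over [-π, π]:
  ∫ (4x)^2 dx = 16·(2π^3/3); ∫ 2·4·(-6)·x dx = 0 (odd integrand); ∫ (-6)^2 dx = 36·2π.
So (1/(2π)) ∫_{-π}^{π} (4x - 6)^2 dx = 16π^2/3 + 36 = 16π^2/3 + 36.
Parseval ⇒ Σ |c_n|^2 = 16π^2/3 + 36.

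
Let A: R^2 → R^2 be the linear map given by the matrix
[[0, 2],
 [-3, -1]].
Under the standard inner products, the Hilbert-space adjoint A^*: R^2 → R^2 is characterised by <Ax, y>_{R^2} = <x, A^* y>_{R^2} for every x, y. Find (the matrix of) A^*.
A^* = A^T =
[[0, -3],
 [2, -1]]

For real matrices with standard dot products, the defining identity <Ax, y> = <x, A^* y> gives (Ax)^T y = x^T (A^*) y, i.e. x^T A^T y = x^T (A^*) y. Since this holds for all x, y, we must have A^* = A^T. Therefore
A^* =
[[0, -3],
 [2, -1]].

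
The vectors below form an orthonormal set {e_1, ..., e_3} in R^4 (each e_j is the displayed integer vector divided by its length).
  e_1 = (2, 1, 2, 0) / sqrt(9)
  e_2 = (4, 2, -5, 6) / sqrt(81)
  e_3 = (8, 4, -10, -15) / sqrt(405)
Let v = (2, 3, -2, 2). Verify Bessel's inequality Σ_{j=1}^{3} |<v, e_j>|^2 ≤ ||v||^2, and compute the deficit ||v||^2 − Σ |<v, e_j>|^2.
Σ |<v, e_j>|^2 = 89/5; ||v||^2 = 21; deficit = 16/5

Write each e_j = u_j / sqrt(<u_j, u_j>) where u_j is the displayed integer vector. Then <v, e_j> = <v, u_j> / sqrt(<u_j, u_j>), so |<v, e_j>|^2 = <v, u_j>^2 / <u_j, u_j>.
Coefficients: <v, e_1> = 3/sqrt(9), <v, e_2> = 36/sqrt(81), <v, e_3> = 18/sqrt(405).
Square and sum: Σ |<v, e_j>|^2 = 89/5.
Compute ||v||^2 = v·v = 21.
Deficit = 21 − 89/5 = 16/5 ≥ 0, confirming Bessel's inequality. (The deficit equals ||v − Σ <v,e_j> e_j||^2, the squared distance from v to span{e_j}.)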